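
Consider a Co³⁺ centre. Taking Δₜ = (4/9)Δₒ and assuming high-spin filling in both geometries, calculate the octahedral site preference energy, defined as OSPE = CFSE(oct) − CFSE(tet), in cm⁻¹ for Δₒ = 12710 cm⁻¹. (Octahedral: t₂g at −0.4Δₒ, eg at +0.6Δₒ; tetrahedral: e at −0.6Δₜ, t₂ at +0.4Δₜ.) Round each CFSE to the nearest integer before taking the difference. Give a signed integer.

-1695

Co³⁺: group 9, so d-count = 9 − 3 = 6.
Octahedral (high-spin): t2g^4 e_g^2, CFSE = 4(−0.4) + 2(+0.6) = -0.4Δₒ = -0.4 × 12710 = -5084 cm⁻¹.
Tetrahedral e^3 t2^3 gives -0.6Δₜ = -0.6 × (4/9) × 12710 = -3389 cm⁻¹.
Subtracting, OSPE = -5084 − (-3389) = -1695 cm⁻¹.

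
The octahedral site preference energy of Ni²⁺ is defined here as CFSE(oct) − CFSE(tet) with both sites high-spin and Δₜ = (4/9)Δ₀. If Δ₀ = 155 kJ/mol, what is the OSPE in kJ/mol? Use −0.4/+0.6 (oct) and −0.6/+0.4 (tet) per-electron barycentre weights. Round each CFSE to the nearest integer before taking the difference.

Group 10 minus oxidation state +2 gives a d⁸ configuration for Ni²⁺.
Octahedral high-spin t2g^6 e_g^2: CFSE = -1.2 × 155 = -186 kJ/mol.
Tetrahedral e^4 t2^4 gives -0.8Δₜ = -0.8 × (4/9) × 155 = -55 kJ/mol.
OSPE = -186 − (-55) = -131 kJ/mol.

-131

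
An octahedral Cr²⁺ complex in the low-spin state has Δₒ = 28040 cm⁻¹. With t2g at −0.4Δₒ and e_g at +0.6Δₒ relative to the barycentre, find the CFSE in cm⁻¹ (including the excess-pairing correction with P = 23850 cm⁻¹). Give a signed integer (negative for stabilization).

-21014

Group 6 minus oxidation state +2 gives a d⁴ configuration for Cr²⁺.
Configuration: t2g^4 e_g^0.
The orbital stabilization is -1.6Δₒ = -1.6 × 28040 = -44864 cm⁻¹.
Pairing penalty: 1 pair vs 0 in the high-spin reference → 1 extra × P = 23850 cm⁻¹.
Overall CFSE = -44864 + 23850 = -21014 cm⁻¹.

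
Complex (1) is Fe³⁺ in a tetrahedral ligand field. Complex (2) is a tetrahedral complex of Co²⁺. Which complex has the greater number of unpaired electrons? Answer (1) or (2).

(1): Fe is in group 8, so Fe³⁺ is d⁵ (8 − 3 = 5); Tetrahedral splitting is small, so the complex is high-spin; e² t₂³ → 5 unpaired.
(2): Co²⁺: group 9, so d-count = 9 − 2 = 7; With tetrahedral geometry the complex is necessarily high-spin; e⁴ t₂³ → 3 unpaired.
So (1) has more unpaired electrons.

(1)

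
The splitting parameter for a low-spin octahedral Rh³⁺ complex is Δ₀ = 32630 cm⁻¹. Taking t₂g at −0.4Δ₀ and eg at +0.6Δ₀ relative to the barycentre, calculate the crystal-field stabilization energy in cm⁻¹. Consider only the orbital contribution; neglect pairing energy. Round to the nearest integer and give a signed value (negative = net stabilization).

-78312

Group 9 minus oxidation state +3 gives a d⁶ configuration for Rh³⁺.
The d⁶ electrons fill as t₂g⁶ eg⁰.
The orbital stabilization is -2.4Δ₀ = -2.4 × 32630 = -78312 cm⁻¹.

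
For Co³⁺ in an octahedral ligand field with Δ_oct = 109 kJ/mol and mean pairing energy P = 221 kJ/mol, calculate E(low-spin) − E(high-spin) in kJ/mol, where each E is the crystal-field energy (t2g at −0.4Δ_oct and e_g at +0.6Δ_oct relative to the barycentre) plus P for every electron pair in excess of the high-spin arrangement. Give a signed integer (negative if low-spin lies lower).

Co sits in group 9; removing 3 electrons leaves Co³⁺ with 9 − 3 = 6 d electrons.
In the high-spin limit (t2g^4 e_g^2) the orbital term is -0.4Δ_oct = -44 kJ/mol, with no excess pairing.
Low-spin t2g^6 e_g^0 gives -2.4Δ_oct = -262 kJ/mol, but forming 2 extra pairs costs 2P = 442 kJ/mol, so E(LS) = -262 + 442 = 180 kJ/mol.
The difference is 180 − (-44) = 224 kJ/mol, so high-spin lies lower.

224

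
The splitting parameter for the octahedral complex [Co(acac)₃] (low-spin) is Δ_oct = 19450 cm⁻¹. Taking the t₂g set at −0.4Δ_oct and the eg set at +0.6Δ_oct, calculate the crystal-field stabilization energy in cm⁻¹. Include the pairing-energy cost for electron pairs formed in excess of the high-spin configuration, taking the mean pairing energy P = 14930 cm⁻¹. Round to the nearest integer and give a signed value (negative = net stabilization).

-16820

Each acac⁻ contributes -1; 3 × (-1) = -3. With overall charge +0, Co is in the +3 oxidation state.
Co sits in group 9; removing 3 electrons leaves Co³⁺ with 9 − 3 = 6 d electrons.
Configuration: t₂g⁶ eg⁰.
CFSE(orbital) = 6×(-0.4Δ_oct) + 0×(0.6Δ_oct) = -2.4Δ_oct; with Δ_oct = 19450 cm⁻¹ that is -46680 cm⁻¹.
Pairing penalty: 3 pairs vs 1 in the high-spin reference → 2 extra × P = 29860 cm⁻¹.
Net CFSE = -46680 + 29860 = -16820 cm⁻¹.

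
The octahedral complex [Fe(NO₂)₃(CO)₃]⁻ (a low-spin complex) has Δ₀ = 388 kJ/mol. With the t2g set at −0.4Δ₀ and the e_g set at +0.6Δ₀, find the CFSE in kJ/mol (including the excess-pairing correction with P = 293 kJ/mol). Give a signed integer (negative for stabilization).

-345

Ligand charges: 3×(-1) from NO₂⁻ and 3×(+0) from CO sum to -3; with overall charge -1, Fe is +2.
Fe is in group 8, so Fe²⁺ is d⁶ (8 − 2 = 6).
Electron filling gives t2g^6 e_g^0.
CFSE(orbital) = 6×(-0.4Δ₀) + 0×(0.6Δ₀) = -2.4Δ₀; with Δ₀ = 388 kJ/mol that is -931 kJ/mol.
High-spin d⁶ would be t2g^4 e_g^2 with 1 pair; low-spin has 3, so 2 excess pairs cost +2P = +586 kJ/mol.
Net CFSE = -931 + 586 = -345 kJ/mol.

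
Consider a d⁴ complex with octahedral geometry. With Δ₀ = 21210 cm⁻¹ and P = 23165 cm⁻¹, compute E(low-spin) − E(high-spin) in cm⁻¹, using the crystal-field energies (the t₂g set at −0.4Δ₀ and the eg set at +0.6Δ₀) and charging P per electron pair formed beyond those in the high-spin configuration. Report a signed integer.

1955

High-spin: t₂g³ eg¹, CFSE = -0.6Δ₀ = -12726 cm⁻¹.
Low-spin: t₂g⁴ eg⁰, orbital CFSE = -1.6Δ₀ = -33936 cm⁻¹; plus 1 excess pair × P = +23165 cm⁻¹; total -10771 cm⁻¹.
The difference is -10771 − (-12726) = 1955 cm⁻¹, so high-spin lies lower.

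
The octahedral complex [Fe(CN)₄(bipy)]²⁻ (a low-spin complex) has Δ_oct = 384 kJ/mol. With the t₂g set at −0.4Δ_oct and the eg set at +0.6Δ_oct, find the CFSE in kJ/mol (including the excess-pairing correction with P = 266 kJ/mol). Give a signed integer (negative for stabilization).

Ligand charges: 4×(-1) from CN⁻ and 1×(+0) from bipy sum to -4; with overall charge -2, Fe is +2.
Fe²⁺: group 8, so d-count = 8 − 2 = 6.
The d⁶ electrons fill as t₂g⁶ eg⁰.
Orbital CFSE = 6(-0.4) + 0(0.6) = -2.4Δ_oct = -2.4 × 384 = -922 kJ/mol.
Pairing penalty: 3 pairs vs 1 in the high-spin reference → 2 extra × P = 532 kJ/mol.
Overall CFSE = -922 + 532 = -390 kJ/mol.

-390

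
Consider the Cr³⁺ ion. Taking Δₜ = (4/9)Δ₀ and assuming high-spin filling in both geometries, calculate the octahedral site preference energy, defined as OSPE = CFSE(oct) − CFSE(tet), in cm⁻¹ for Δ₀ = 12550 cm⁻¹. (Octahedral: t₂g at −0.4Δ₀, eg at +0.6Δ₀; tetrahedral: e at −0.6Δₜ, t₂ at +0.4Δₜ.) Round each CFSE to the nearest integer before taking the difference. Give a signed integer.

-10598

Group 6 minus oxidation state +3 gives a d³ configuration for Cr³⁺.
In an octahedral site d³ (HS) is t₂g³ eg⁰, giving CFSE(oct) = -1.2Δ₀ = -15060 cm⁻¹.
Tetrahedral: e² t₂¹, CFSE = 2(−0.6) + 1(+0.4) = -0.8Δₜ = -0.8 × (4/9) × 12550 = -4462 cm⁻¹.
Subtracting, OSPE = -15060 − (-4462) = -10598 cm⁻¹.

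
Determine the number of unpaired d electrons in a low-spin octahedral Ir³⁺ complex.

Ir sits in group 9; removing 3 electrons leaves Ir³⁺ with 9 − 3 = 6 d electrons.
Configuration: t2g^6 e_g^0, giving 0 unpaired electrons.

0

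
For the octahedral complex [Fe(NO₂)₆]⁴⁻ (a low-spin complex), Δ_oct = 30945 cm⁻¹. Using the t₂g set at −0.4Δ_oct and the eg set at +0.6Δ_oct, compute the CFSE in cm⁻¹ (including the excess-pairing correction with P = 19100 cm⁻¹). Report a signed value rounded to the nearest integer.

Each NO₂⁻ contributes -1; 6 × (-1) = -6. With overall charge -4, Fe is in the +2 oxidation state.
Fe²⁺: group 8, so d-count = 8 − 2 = 6.
Configuration: t₂g⁶ eg⁰.
CFSE(orbital) = 6×(-0.4Δ_oct) + 0×(0.6Δ_oct) = -2.4Δ_oct; with Δ_oct = 30945 cm⁻¹ that is -74268 cm⁻¹.
Pairing penalty: 3 pairs vs 1 in the high-spin reference → 2 extra × P = 38200 cm⁻¹.
Overall CFSE = -74268 + 38200 = -36068 cm⁻¹.

-36068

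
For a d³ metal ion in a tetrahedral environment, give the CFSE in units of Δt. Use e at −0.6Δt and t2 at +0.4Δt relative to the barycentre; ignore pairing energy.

-0.8 Δt

With tetrahedral geometry the complex is necessarily high-spin.
Configuration: e^2 t2^1.
CFSE = 2(-0.6Δt) + 1(0.4Δt) = -1.2Δt + 0.4Δt = -0.8Δt.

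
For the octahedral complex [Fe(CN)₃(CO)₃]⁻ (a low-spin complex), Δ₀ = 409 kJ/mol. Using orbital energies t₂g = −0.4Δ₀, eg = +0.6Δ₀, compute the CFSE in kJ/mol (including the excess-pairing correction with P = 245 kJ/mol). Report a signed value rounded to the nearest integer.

Ligand charges: 3×(-1) from CN⁻ and 3×(+0) from CO sum to -3; with overall charge -1, Fe is +2.
Fe is in group 8, so Fe²⁺ is d⁶ (8 − 2 = 6).
Electron filling gives t₂g⁶ eg⁰.
Orbital CFSE = 6(-0.4) + 0(0.6) = -2.4Δ₀ = -2.4 × 409 = -982 kJ/mol.
High-spin d⁶ would be t₂g⁴ eg² with 1 pair; low-spin has 3, so 2 excess pairs cost +2P = +490 kJ/mol.
Overall CFSE = -982 + 490 = -492 kJ/mol.

-492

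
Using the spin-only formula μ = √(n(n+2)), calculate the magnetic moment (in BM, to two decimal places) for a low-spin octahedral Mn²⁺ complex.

1.73 BM

Group 7 minus oxidation state +2 gives a d⁵ configuration for Mn²⁺.
Configuration: t₂g⁵ eg⁰ → 1 unpaired electron.
μ(spin-only) = √[1(1+2)] = √3 ≈ 1.73 BM.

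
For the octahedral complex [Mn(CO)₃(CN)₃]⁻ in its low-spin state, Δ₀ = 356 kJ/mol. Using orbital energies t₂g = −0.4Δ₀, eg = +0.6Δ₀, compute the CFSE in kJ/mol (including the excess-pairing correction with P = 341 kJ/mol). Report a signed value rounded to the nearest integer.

Ligand charges: 3×(+0) from CO and 3×(-1) from CN⁻ sum to -3; with overall charge -1, Mn is +2.
Mn sits in group 7; removing 2 electrons leaves Mn²⁺ with 7 − 2 = 5 d electrons.
The d⁵ electrons fill as t₂g⁵ eg⁰.
CFSE(orbital) = 5×(-0.4Δ₀) + 0×(0.6Δ₀) = -2.0Δ₀; with Δ₀ = 356 kJ/mol that is -712 kJ/mol.
High-spin d⁵ would be t₂g³ eg² with 0 pairs; low-spin has 2, so 2 excess pairs cost +2P = +682 kJ/mol.
Overall CFSE = -712 + 682 = -30 kJ/mol.

-30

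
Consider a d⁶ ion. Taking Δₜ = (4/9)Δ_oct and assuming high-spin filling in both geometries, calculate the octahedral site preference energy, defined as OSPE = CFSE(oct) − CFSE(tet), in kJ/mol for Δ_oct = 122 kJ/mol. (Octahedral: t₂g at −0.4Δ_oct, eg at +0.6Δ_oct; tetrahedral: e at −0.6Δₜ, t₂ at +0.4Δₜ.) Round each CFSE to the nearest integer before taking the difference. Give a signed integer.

In an octahedral site d⁶ (HS) is t2g^4 e_g^2, giving CFSE(oct) = -0.4Δ_oct = -49 kJ/mol.
In a tetrahedral site the filling is e^3 t2^3: CFSE(tet) = -0.6Δₜ = -0.6 × (4/9)(122) = -33 kJ/mol.
Subtracting, OSPE = -49 − (-33) = -16 kJ/mol.

-16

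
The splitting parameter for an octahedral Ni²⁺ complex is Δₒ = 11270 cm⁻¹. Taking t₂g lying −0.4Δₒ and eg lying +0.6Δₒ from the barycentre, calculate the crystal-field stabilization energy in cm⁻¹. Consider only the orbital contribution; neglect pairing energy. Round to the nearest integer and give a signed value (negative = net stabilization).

Ni is in group 10, so Ni²⁺ is d⁸ (10 − 2 = 8).
Configuration: t₂g⁶ eg².
CFSE(orbital) = 6×(-0.4Δₒ) + 2×(0.6Δₒ) = -1.2Δₒ; with Δₒ = 11270 cm⁻¹ that is -13524 cm⁻¹.

-13524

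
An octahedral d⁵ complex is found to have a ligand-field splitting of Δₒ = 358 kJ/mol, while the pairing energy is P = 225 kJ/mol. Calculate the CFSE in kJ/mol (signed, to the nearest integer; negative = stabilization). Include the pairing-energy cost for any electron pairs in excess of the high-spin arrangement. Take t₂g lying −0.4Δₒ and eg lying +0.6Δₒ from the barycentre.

-266

Since Δₒ = 358 kJ/mol > P = 225 kJ/mol, the complex adopts the low-spin configuration.
Filling d⁵ accordingly: t₂g⁵ eg⁰.
Orbital CFSE = -2.0Δₒ = -2.0 × 358 = -716 kJ/mol.
Excess pairs vs high-spin: 2 − 0 = 2; pairing cost = +450 kJ/mol.
Net CFSE = -716 + 450 = -266 kJ/mol.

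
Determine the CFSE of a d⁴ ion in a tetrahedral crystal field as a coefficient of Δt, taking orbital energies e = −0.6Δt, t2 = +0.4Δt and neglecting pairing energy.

Tetrahedral splitting is small, so the complex is high-spin.
Configuration: e^2 t2^2.
CFSE = 2(-0.6Δt) + 2(0.4Δt) = -1.2Δt + 0.8Δt = -0.4Δt.

-0.4 Δt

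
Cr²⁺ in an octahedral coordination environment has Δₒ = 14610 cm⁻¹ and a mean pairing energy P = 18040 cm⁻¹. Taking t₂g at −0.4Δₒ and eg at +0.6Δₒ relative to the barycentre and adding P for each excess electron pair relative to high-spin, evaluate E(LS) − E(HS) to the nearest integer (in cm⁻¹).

3430

Group 6 minus oxidation state +2 gives a d⁴ configuration for Cr²⁺.
High-spin: t₂g³ eg¹, CFSE = -0.6Δₒ = -8766 cm⁻¹.
Low-spin: t₂g⁴ eg⁰, orbital CFSE = -1.6Δₒ = -23376 cm⁻¹; plus 1 excess pair × P = +18040 cm⁻¹; total -5336 cm⁻¹.
E(LS) − E(HS) = -5336 − (-8766) = 3430 cm⁻¹.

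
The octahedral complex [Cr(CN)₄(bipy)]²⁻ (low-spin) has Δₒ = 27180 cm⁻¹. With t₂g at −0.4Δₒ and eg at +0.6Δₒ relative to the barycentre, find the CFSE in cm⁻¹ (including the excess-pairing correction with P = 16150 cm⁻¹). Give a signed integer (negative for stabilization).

-27338

Ligand charges: 4×(-1) from CN⁻ and 1×(+0) from bipy sum to -4; with overall charge -2, Cr is +2.
Cr sits in group 6; removing 2 electrons leaves Cr²⁺ with 6 − 2 = 4 d electrons.
Electron filling gives t₂g⁴ eg⁰.
Orbital CFSE = 4(-0.4) + 0(0.6) = -1.6Δₒ = -1.6 × 27180 = -43488 cm⁻¹.
High-spin d⁴ would be t₂g³ eg¹ with 0 pairs; low-spin has 1, so 1 excess pair costs +1P = +16150 cm⁻¹.
Combining: -43488 + 16150 = -27338 cm⁻¹.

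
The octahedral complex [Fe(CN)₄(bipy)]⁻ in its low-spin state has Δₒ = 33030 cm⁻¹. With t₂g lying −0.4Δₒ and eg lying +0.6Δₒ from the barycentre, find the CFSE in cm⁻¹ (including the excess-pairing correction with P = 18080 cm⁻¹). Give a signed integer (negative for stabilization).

-29900

Ligand charges: 4×(-1) from CN⁻ and 1×(+0) from bipy sum to -4; with overall charge -1, Fe is +3.
Fe is in group 8, so Fe³⁺ is d⁵ (8 − 3 = 5).
The d⁵ electrons fill as t₂g⁵ eg⁰.
CFSE(orbital) = 5×(-0.4Δₒ) + 0×(0.6Δₒ) = -2.0Δₒ; with Δₒ = 33030 cm⁻¹ that is -66060 cm⁻¹.
Relative to high-spin t₂g³ eg² (0 paired), the low-spin configuration has 2 additional pairs, contributing +2 × 18080 = +36160 cm⁻¹.
Overall CFSE = -66060 + 36160 = -29900 cm⁻¹.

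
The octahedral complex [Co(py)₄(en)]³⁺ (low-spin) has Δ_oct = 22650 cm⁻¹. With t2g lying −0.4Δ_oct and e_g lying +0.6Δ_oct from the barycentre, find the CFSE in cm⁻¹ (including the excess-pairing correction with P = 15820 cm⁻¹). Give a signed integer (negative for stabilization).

Ligand charges: 4×(+0) from py and 1×(+0) from en sum to +0; with overall charge +3, Co is +3.
Co sits in group 9; removing 3 electrons leaves Co³⁺ with 9 − 3 = 6 d electrons.
The d⁶ electrons fill as t2g^6 e_g^0.
CFSE(orbital) = 6×(-0.4Δ_oct) + 0×(0.6Δ_oct) = -2.4Δ_oct; with Δ_oct = 22650 cm⁻¹ that is -54360 cm⁻¹.
Pairing penalty: 3 pairs vs 1 in the high-spin reference → 2 extra × P = 31640 cm⁻¹.
Overall CFSE = -54360 + 31640 = -22720 cm⁻¹.

-22720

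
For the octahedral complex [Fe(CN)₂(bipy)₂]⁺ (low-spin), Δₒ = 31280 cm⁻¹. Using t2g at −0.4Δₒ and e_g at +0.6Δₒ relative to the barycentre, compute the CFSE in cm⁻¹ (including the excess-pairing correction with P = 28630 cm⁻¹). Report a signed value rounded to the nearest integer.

Ligand charges: 2×(-1) from CN⁻ and 2×(+0) from bipy sum to -2; with overall charge +1, Fe is +3.
Group 8 minus oxidation state +3 gives a d⁵ configuration for Fe³⁺.
The d⁵ electrons fill as t2g^5 e_g^0.
Orbital CFSE = 5(-0.4) + 0(0.6) = -2.0Δₒ = -2.0 × 31280 = -62560 cm⁻¹.
Relative to high-spin t2g^3 e_g^2 (0 paired), the low-spin configuration has 2 additional pairs, contributing +2 × 28630 = +57260 cm⁻¹.
Overall CFSE = -62560 + 57260 = -5300 cm⁻¹.

-5300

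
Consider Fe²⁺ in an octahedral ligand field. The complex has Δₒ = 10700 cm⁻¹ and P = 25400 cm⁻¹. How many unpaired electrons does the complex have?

Group 8 minus oxidation state +2 gives a d⁶ configuration for Fe²⁺.
Since Δₒ = 10700 cm⁻¹ < P = 25400 cm⁻¹, the complex adopts the high-spin configuration.
Filling d⁶ accordingly: t₂g⁴ eg².
Unpaired electrons: 4.

4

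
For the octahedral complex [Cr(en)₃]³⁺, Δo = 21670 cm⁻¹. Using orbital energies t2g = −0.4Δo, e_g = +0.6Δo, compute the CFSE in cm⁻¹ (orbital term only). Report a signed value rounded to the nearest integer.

-26004

en is neutral, so the +3 overall charge sits on Cr: oxidation state +3.
Cr sits in group 6; removing 3 electrons leaves Cr³⁺ with 6 − 3 = 3 d electrons.
Electron filling gives t2g^3 e_g^0.
Orbital CFSE = 3(-0.4) + 0(0.6) = -1.2Δo = -1.2 × 21670 = -26004 cm⁻¹.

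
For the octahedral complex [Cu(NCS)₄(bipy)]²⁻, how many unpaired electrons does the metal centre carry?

1

Ligand charges: 4×(-1) from NCS⁻ and 1×(+0) from bipy sum to -4; with overall charge -2, Cu is +2.
Cu sits in group 11; removing 2 electrons leaves Cu²⁺ with 11 − 2 = 9 d electrons.
Configuration: t2g^6 e_g^3, giving 1 unpaired electron.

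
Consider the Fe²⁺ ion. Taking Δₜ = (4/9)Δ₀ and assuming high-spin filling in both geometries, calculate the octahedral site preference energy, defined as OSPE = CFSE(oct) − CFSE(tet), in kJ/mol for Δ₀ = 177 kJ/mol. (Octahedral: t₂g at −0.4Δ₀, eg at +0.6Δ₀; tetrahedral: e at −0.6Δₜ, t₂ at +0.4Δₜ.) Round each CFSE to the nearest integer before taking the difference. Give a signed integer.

Fe is in group 8, so Fe²⁺ is d⁶ (8 − 2 = 6).
In an octahedral site d⁶ (HS) is t₂g⁴ eg², giving CFSE(oct) = -0.4Δ₀ = -71 kJ/mol.
Tetrahedral: e³ t₂³, CFSE = 3(−0.6) + 3(+0.4) = -0.6Δₜ = -0.6 × (4/9) × 177 = -47 kJ/mol.
OSPE = CFSE(oct) − CFSE(tet) = -71 − (-47) = -24 kJ/mol.

-24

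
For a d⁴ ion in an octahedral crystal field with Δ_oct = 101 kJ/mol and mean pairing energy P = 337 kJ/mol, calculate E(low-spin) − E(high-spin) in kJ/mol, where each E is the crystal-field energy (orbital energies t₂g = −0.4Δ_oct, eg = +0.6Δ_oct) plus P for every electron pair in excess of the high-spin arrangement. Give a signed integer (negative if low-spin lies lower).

236

High-spin d⁴ fills as t₂g³ eg¹ with CFSE 3(−0.4) + 1(+0.6) = -0.6Δ_oct = -61 kJ/mol.
Low-spin: t₂g⁴ eg⁰, orbital CFSE = -1.6Δ_oct = -162 kJ/mol; plus 1 excess pair × P = +337 kJ/mol; total 175 kJ/mol.
The difference is 175 − (-61) = 236 kJ/mol, so high-spin lies lower.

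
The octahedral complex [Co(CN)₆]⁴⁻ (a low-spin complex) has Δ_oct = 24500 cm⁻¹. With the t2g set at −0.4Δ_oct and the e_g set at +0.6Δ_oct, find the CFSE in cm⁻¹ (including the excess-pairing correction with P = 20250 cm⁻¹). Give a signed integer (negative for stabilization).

-23850

Each CN⁻ contributes -1; 6 × (-1) = -6. With overall charge -4, Co is in the +2 oxidation state.
Co²⁺: group 9, so d-count = 9 − 2 = 7.
Configuration: t2g^6 e_g^1.
CFSE(orbital) = 6×(-0.4Δ_oct) + 1×(0.6Δ_oct) = -1.8Δ_oct; with Δ_oct = 24500 cm⁻¹ that is -44100 cm⁻¹.
High-spin d⁷ would be t2g^5 e_g^2 with 2 pairs; low-spin has 3, so 1 excess pair costs +1P = +20250 cm⁻¹.
Combining: -44100 + 20250 = -23850 cm⁻¹.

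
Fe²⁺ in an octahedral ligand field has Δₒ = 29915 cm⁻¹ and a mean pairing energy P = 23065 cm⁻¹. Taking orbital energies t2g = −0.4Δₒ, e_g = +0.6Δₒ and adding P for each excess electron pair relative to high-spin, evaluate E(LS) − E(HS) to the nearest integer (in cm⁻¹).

-13700

Group 8 minus oxidation state +2 gives a d⁶ configuration for Fe²⁺.
High-spin d⁶ fills as t2g^4 e_g^2 with CFSE 4(−0.4) + 2(+0.6) = -0.4Δₒ = -11966 cm⁻¹.
Low-spin: t2g^6 e_g^0, orbital CFSE = -2.4Δₒ = -71796 cm⁻¹; plus 2 excess pairs × P = +46130 cm⁻¹; total -25666 cm⁻¹.
Thus E(LS) − E(HS) = -13700 cm⁻¹.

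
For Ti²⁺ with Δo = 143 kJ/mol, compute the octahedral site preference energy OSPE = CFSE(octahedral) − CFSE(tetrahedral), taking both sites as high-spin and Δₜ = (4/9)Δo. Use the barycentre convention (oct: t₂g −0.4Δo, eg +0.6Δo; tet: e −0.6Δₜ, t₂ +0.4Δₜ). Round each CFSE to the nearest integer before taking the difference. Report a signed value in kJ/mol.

Ti sits in group 4; removing 2 electrons leaves Ti²⁺ with 4 − 2 = 2 d electrons.
In an octahedral site d² (HS) is t₂g² eg⁰, giving CFSE(oct) = -0.8Δo = -114 kJ/mol.
In a tetrahedral site the filling is e² t₂⁰: CFSE(tet) = -1.2Δₜ = -1.2 × (4/9)(143) = -76 kJ/mol.
OSPE = CFSE(oct) − CFSE(tet) = -114 − (-76) = -38 kJ/mol.

-38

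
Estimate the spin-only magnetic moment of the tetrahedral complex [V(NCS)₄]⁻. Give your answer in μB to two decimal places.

Each NCS⁻ contributes -1; 4 × (-1) = -4. With overall charge -1, V is in the +3 oxidation state.
V is in group 5, so V³⁺ is d² (5 − 3 = 2).
With tetrahedral geometry the complex is necessarily high-spin.
Configuration: e² t₂⁰ → 2 unpaired electrons.
μ(spin-only) = √[2(2+2)] = √8 ≈ 2.83 μB.

2.83 μB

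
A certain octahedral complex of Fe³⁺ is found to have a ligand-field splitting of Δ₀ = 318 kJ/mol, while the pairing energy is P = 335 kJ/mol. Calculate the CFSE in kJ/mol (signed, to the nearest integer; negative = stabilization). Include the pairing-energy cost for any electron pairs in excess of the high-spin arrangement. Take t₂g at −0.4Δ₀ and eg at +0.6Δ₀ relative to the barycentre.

Fe sits in group 8; removing 3 electrons leaves Fe³⁺ with 8 − 3 = 5 d electrons.
Here Δ₀ < P (318 < 335), so the high-spin state is favoured.
Filling d⁵ accordingly: t₂g³ eg².
Orbital CFSE = 0.0Δ₀ = 0.0 × 318 = 0 kJ/mol.
High-spin has no excess pairs, so no pairing correction applies.

0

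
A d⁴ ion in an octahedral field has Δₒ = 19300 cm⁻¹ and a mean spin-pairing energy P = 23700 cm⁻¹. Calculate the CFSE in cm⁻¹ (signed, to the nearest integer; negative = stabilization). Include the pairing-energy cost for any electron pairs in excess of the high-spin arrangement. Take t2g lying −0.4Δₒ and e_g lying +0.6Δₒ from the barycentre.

Δₒ < P, so pairing is avoided: the ground state is high-spin.
That gives t2g^3 e_g^1.
Orbital CFSE = -0.6Δₒ = -0.6 × 19300 = -11580 cm⁻¹.
High-spin has no excess pairs, so no pairing correction applies.

-11580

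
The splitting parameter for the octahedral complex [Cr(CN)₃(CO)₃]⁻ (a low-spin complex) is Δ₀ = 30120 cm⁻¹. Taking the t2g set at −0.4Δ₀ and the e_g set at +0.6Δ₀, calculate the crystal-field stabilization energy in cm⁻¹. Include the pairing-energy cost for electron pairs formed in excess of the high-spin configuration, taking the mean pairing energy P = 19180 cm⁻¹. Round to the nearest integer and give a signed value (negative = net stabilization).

-29012

Ligand charges: 3×(-1) from CN⁻ and 3×(+0) from CO sum to -3; with overall charge -1, Cr is +2.
Cr²⁺: group 6, so d-count = 6 − 2 = 4.
Configuration: t2g^4 e_g^0.
The orbital stabilization is -1.6Δ₀ = -1.6 × 30120 = -48192 cm⁻¹.
Pairing penalty: 1 pair vs 0 in the high-spin reference → 1 extra × P = 19180 cm⁻¹.
Combining: -48192 + 19180 = -29012 cm⁻¹.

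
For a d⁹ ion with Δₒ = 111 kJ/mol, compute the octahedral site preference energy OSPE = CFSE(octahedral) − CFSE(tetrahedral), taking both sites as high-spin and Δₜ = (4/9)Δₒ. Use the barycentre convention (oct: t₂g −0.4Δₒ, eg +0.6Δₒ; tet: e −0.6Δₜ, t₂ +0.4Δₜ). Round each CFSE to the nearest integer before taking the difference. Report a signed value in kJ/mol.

-47

Octahedral (high-spin): t2g^6 e_g^3, CFSE = 6(−0.4) + 3(+0.6) = -0.6Δₒ = -0.6 × 111 = -67 kJ/mol.
Tetrahedral e^4 t2^5 gives -0.4Δₜ = -0.4 × (4/9) × 111 = -20 kJ/mol.
OSPE = -67 − (-20) = -47 kJ/mol.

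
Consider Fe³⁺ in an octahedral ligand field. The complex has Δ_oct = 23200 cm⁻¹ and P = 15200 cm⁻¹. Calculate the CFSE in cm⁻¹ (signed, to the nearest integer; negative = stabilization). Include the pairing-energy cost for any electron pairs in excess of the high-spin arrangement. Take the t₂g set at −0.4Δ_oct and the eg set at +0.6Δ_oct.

-16000

Fe sits in group 8; removing 3 electrons leaves Fe³⁺ with 8 − 3 = 5 d electrons.
Here Δ_oct > P (23200 > 15200), so the low-spin state is favoured.
Configuration: t₂g⁵ eg⁰.
Orbital CFSE = -2.0Δ_oct = -2.0 × 23200 = -46400 cm⁻¹.
Excess pairs vs high-spin: 2 − 0 = 2; pairing cost = +30400 cm⁻¹.
Net CFSE = -46400 + 30400 = -16000 cm⁻¹.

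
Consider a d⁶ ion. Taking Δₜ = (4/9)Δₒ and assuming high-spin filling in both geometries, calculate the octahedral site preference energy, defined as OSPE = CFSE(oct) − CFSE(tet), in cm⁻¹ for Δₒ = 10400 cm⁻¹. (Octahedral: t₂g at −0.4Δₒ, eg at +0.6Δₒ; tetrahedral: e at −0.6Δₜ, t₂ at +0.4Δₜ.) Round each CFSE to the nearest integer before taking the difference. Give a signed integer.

In an octahedral site d⁶ (HS) is t₂g⁴ eg², giving CFSE(oct) = -0.4Δₒ = -4160 cm⁻¹.
Tetrahedral e³ t₂³ gives -0.6Δₜ = -0.6 × (4/9) × 10400 = -2773 cm⁻¹.
OSPE = CFSE(oct) − CFSE(tet) = -4160 − (-2773) = -1387 cm⁻¹.

-1387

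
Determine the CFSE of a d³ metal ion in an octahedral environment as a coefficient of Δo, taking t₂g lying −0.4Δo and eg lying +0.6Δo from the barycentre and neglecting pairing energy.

For octahedral d³ the high- and low-spin configurations coincide.
Configuration: t₂g³ eg⁰.
CFSE = 3(-0.4Δo) + 0(0.6Δo) = -1.2Δo + 0.0Δo = -1.2Δo.

-1.2 Δo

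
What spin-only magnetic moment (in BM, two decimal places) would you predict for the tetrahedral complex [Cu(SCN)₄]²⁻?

Each SCN⁻ contributes -1; 4 × (-1) = -4. With overall charge -2, Cu is in the +2 oxidation state.
Group 11 minus oxidation state +2 gives a d⁹ configuration for Cu²⁺.
Tetrahedral fields are weak (Δₜ ≈ 4/9 Δₒ), so electrons fill high-spin.
Configuration: e⁴ t₂⁵ → 1 unpaired electron.
μ(spin-only) = √[1(1+2)] = √3 ≈ 1.73 BM.

1.73 BM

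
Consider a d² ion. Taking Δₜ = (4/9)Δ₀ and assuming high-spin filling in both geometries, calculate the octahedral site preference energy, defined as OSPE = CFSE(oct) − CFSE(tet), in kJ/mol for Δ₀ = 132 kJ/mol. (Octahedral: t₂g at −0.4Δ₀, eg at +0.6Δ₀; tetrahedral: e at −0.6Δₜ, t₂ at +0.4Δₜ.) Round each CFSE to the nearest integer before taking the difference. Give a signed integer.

Octahedral high-spin t2g^2 e_g^0: CFSE = -0.8 × 132 = -106 kJ/mol.
Tetrahedral e^2 t2^0 gives -1.2Δₜ = -1.2 × (4/9) × 132 = -70 kJ/mol.
Subtracting, OSPE = -106 − (-70) = -36 kJ/mol.

-36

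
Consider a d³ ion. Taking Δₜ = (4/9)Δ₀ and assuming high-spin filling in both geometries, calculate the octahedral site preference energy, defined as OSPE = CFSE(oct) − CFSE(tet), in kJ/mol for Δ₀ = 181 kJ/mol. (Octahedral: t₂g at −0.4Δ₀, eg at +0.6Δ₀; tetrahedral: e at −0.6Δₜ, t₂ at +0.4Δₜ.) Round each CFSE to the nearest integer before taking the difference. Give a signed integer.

-153

Octahedral high-spin t₂g³ eg⁰: CFSE = -1.2 × 181 = -217 kJ/mol.
Tetrahedral: e² t₂¹, CFSE = 2(−0.6) + 1(+0.4) = -0.8Δₜ = -0.8 × (4/9) × 181 = -64 kJ/mol.
OSPE = -217 − (-64) = -153 kJ/mol.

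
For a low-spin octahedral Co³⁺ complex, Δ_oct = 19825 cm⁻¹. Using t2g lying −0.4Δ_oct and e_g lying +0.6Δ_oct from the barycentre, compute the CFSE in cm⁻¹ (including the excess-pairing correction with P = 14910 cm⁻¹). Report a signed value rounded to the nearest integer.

-17760

Co sits in group 9; removing 3 electrons leaves Co³⁺ with 9 − 3 = 6 d electrons.
The d⁶ electrons fill as t2g^6 e_g^0.
Orbital CFSE = 6(-0.4) + 0(0.6) = -2.4Δ_oct = -2.4 × 19825 = -47580 cm⁻¹.
Pairing penalty: 3 pairs vs 1 in the high-spin reference → 2 extra × P = 29820 cm⁻¹.
Overall CFSE = -47580 + 29820 = -17760 cm⁻¹.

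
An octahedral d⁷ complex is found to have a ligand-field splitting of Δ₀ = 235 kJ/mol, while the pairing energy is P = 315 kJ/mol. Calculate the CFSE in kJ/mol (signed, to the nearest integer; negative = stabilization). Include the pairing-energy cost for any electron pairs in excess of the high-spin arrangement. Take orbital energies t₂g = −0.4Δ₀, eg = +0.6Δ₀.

-188

Δ₀ < P, so pairing is avoided: the ground state is high-spin.
That gives t₂g⁵ eg².
Orbital CFSE = -0.8Δ₀ = -0.8 × 235 = -188 kJ/mol.
High-spin has no excess pairs, so no pairing correction applies.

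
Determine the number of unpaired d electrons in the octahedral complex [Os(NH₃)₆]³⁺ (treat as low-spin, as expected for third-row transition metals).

1

NH₃ is neutral, so the +3 overall charge sits on Os: oxidation state +3.
Os sits in group 8; removing 3 electrons leaves Os³⁺ with 8 − 3 = 5 d electrons.
Configuration: t₂g⁵ eg⁰, giving 1 unpaired electron.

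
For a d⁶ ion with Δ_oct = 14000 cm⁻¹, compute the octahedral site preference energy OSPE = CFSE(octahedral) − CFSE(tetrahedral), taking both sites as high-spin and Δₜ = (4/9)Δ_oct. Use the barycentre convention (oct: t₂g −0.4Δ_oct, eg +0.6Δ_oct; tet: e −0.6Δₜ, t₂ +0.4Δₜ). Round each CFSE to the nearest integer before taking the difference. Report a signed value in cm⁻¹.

-1867

Octahedral (high-spin): t₂g⁴ eg², CFSE = 4(−0.4) + 2(+0.6) = -0.4Δ_oct = -0.4 × 14000 = -5600 cm⁻¹.
Tetrahedral e³ t₂³ gives -0.6Δₜ = -0.6 × (4/9) × 14000 = -3733 cm⁻¹.
OSPE = -5600 − (-3733) = -1867 cm⁻¹.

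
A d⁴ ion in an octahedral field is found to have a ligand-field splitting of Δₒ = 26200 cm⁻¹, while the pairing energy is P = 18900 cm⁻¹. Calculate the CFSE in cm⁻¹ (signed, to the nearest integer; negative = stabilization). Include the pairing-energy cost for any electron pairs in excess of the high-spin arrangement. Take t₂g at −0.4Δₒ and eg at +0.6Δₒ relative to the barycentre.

Since Δₒ = 26200 cm⁻¹ > P = 18900 cm⁻¹, the complex adopts the low-spin configuration.
Filling d⁴ accordingly: t₂g⁴ eg⁰.
Orbital CFSE = -1.6Δₒ = -1.6 × 26200 = -41920 cm⁻¹.
Excess pairs vs high-spin: 1 − 0 = 1; pairing cost = +18900 cm⁻¹.
Net CFSE = -41920 + 18900 = -23020 cm⁻¹.

-23020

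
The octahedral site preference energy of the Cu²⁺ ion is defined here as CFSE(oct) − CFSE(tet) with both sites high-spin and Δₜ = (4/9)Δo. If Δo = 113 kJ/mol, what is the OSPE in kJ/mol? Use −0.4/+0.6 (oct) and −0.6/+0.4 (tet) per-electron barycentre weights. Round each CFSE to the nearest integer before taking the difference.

-48

Cu²⁺: group 11, so d-count = 11 − 2 = 9.
Octahedral high-spin t2g^6 e_g^3: CFSE = -0.6 × 113 = -68 kJ/mol.
In a tetrahedral site the filling is e^4 t2^5: CFSE(tet) = -0.4Δₜ = -0.4 × (4/9)(113) = -20 kJ/mol.
Subtracting, OSPE = -68 − (-20) = -48 kJ/mol.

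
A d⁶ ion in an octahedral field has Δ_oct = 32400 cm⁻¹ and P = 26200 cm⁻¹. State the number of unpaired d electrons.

0

With Δ_oct > P the complex is low-spin.
Filling d⁶ accordingly: t2g^6 e_g^0.
Unpaired electrons: 0.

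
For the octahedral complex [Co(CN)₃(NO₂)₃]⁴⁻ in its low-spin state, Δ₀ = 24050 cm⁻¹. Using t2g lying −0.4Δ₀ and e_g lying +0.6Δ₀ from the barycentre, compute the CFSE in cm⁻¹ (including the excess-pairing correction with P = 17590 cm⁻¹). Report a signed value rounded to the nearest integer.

Ligand charges: 3×(-1) from CN⁻ and 3×(-1) from NO₂⁻ sum to -6; with overall charge -4, Co is +2.
Co sits in group 9; removing 2 electrons leaves Co²⁺ with 9 − 2 = 7 d electrons.
Electron filling gives t2g^6 e_g^1.
CFSE(orbital) = 6×(-0.4Δ₀) + 1×(0.6Δ₀) = -1.8Δ₀; with Δ₀ = 24050 cm⁻¹ that is -43290 cm⁻¹.
Relative to high-spin t2g^5 e_g^2 (2 paired), the low-spin configuration has 1 additional pair, contributing +1 × 17590 = +17590 cm⁻¹.
Overall CFSE = -43290 + 17590 = -25700 cm⁻¹.

-25700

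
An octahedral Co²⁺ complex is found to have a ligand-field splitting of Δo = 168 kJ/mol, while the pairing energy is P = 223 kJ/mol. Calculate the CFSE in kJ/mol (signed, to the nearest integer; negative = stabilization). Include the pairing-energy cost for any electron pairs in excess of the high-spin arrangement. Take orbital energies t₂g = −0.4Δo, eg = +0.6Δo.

-134

Group 9 minus oxidation state +2 gives a d⁷ configuration for Co²⁺.
With Δo < P the complex is high-spin.
Filling d⁷ accordingly: t₂g⁵ eg².
Orbital CFSE = -0.8Δo = -0.8 × 168 = -134 kJ/mol.
High-spin has no excess pairs, so no pairing correction applies.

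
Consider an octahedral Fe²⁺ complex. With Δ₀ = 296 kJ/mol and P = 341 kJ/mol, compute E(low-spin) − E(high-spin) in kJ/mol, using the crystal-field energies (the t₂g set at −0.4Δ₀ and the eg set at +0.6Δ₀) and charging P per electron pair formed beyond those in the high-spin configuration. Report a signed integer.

Fe is in group 8, so Fe²⁺ is d⁶ (8 − 2 = 6).
High-spin: t₂g⁴ eg², CFSE = -0.4Δ₀ = -118 kJ/mol.
Low-spin: t₂g⁶ eg⁰, orbital CFSE = -2.4Δ₀ = -710 kJ/mol; plus 2 excess pairs × P = +682 kJ/mol; total -28 kJ/mol.
E(LS) − E(HS) = -28 − (-118) = 90 kJ/mol.

90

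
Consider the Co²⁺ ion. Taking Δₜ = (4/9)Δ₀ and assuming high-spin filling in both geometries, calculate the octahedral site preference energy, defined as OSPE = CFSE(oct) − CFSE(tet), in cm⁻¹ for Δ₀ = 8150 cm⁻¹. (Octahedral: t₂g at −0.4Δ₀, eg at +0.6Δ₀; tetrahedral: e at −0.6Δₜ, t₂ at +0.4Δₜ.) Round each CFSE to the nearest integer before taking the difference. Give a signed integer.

-2173

Co²⁺: group 9, so d-count = 9 − 2 = 7.
Octahedral high-spin t₂g⁵ eg²: CFSE = -0.8 × 8150 = -6520 cm⁻¹.
In a tetrahedral site the filling is e⁴ t₂³: CFSE(tet) = -1.2Δₜ = -1.2 × (4/9)(8150) = -4347 cm⁻¹.
OSPE = -6520 − (-4347) = -2173 cm⁻¹.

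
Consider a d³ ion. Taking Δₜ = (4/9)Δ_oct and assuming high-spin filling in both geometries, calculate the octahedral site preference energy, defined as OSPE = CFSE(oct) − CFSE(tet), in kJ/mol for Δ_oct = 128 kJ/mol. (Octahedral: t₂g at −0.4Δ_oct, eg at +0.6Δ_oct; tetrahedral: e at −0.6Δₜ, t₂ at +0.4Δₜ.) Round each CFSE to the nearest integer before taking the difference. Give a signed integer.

Octahedral (high-spin): t2g^3 e_g^0, CFSE = 3(−0.4) + 0(+0.6) = -1.2Δ_oct = -1.2 × 128 = -154 kJ/mol.
Tetrahedral: e^2 t2^1, CFSE = 2(−0.6) + 1(+0.4) = -0.8Δₜ = -0.8 × (4/9) × 128 = -46 kJ/mol.
OSPE = -154 − (-46) = -108 kJ/mol.

-108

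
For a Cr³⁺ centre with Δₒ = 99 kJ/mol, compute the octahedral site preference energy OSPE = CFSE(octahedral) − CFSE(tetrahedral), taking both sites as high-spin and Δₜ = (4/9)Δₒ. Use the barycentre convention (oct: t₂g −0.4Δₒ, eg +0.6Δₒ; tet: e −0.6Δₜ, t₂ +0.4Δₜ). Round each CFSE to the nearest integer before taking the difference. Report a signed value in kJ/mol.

Group 6 minus oxidation state +3 gives a d³ configuration for Cr³⁺.
In an octahedral site d³ (HS) is t2g^3 e_g^0, giving CFSE(oct) = -1.2Δₒ = -119 kJ/mol.
Tetrahedral: e^2 t2^1, CFSE = 2(−0.6) + 1(+0.4) = -0.8Δₜ = -0.8 × (4/9) × 99 = -35 kJ/mol.
OSPE = -119 − (-35) = -84 kJ/mol.

-84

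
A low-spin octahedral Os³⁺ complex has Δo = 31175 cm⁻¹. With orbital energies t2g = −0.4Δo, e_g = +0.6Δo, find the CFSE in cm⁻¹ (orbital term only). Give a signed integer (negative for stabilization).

-62350

Os³⁺: group 8, so d-count = 8 − 3 = 5.
Configuration: t2g^5 e_g^0.
The orbital stabilization is -2.0Δo = -2.0 × 31175 = -62350 cm⁻¹.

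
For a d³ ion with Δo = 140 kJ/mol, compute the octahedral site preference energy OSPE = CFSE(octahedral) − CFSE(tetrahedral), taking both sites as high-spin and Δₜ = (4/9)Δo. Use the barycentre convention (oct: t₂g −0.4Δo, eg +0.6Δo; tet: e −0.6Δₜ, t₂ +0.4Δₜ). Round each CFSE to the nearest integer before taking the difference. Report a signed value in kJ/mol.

In an octahedral site d³ (HS) is t₂g³ eg⁰, giving CFSE(oct) = -1.2Δo = -168 kJ/mol.
In a tetrahedral site the filling is e² t₂¹: CFSE(tet) = -0.8Δₜ = -0.8 × (4/9)(140) = -50 kJ/mol.
OSPE = CFSE(oct) − CFSE(tet) = -168 − (-50) = -118 kJ/mol.

-118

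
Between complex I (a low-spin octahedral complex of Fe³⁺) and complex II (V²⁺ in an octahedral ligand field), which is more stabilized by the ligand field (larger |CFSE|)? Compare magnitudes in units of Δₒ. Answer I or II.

I: Group 8 minus oxidation state +3 gives a d⁵ configuration for Fe³⁺; t₂g⁵ eg⁰, CFSE = -2.0Δₒ.
II: V sits in group 5; removing 2 electrons leaves V²⁺ with 5 − 2 = 3 d electrons; For octahedral d³ the high- and low-spin configurations coincide; t₂g³ eg⁰, CFSE = -1.2Δₒ.
So I has the larger |CFSE|.

I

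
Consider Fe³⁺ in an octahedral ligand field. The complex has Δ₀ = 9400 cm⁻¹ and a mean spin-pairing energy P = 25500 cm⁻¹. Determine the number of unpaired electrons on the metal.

5

Fe³⁺: group 8, so d-count = 8 − 3 = 5.
Since Δ₀ = 9400 cm⁻¹ < P = 25500 cm⁻¹, the complex adopts the high-spin configuration.
Filling d⁵ accordingly: t₂g³ eg².
Unpaired electrons: 5.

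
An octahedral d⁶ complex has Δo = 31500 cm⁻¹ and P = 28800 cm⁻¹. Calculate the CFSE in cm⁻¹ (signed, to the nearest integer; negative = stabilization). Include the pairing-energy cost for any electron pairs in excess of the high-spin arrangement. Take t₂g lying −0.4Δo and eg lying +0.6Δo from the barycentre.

-18000

Here Δo > P (31500 > 28800), so the low-spin state is favoured.
Filling d⁶ accordingly: t₂g⁶ eg⁰.
Orbital CFSE = -2.4Δo = -2.4 × 31500 = -75600 cm⁻¹.
Excess pairs vs high-spin: 3 − 1 = 2; pairing cost = +57600 cm⁻¹.
Net CFSE = -75600 + 57600 = -18000 cm⁻¹.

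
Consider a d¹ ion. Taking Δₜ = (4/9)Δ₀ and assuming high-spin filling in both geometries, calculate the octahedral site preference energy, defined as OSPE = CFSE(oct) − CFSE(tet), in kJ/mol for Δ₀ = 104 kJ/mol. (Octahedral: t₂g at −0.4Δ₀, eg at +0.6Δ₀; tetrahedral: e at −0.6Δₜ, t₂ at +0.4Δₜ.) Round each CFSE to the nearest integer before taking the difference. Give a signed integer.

-14

In an octahedral site d¹ (HS) is t₂g¹ eg⁰, giving CFSE(oct) = -0.4Δ₀ = -42 kJ/mol.
In a tetrahedral site the filling is e¹ t₂⁰: CFSE(tet) = -0.6Δₜ = -0.6 × (4/9)(104) = -28 kJ/mol.
Subtracting, OSPE = -42 − (-28) = -14 kJ/mol.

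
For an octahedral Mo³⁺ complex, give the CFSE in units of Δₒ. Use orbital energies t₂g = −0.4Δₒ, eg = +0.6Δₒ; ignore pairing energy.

Mo³⁺: group 6, so d-count = 6 − 3 = 3.
Configuration: t₂g³ eg⁰.
CFSE = 3(-0.4Δₒ) + 0(0.6Δₒ) = -1.2Δₒ + 0.0Δₒ = -1.2Δₒ.

-1.2 Δₒ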